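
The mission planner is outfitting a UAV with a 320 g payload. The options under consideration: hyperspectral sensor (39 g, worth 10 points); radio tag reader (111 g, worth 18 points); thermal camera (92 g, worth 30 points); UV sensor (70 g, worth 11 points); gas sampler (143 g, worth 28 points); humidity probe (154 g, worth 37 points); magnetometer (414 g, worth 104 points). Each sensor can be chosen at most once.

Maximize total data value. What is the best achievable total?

78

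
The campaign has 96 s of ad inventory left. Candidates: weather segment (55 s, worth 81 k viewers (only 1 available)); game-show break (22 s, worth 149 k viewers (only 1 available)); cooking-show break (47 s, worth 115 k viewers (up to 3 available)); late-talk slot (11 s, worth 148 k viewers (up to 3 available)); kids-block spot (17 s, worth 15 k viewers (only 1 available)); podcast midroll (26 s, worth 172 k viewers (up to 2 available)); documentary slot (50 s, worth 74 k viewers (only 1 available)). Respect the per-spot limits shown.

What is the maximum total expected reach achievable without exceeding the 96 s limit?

Filling by ratio: game-show break + 3×late-talk slot + podcast midroll for 765, with 15 s left unused.
Dropping late-talk slot frees 11 s; slotting in podcast midroll (26 s) lifts the total to 789 at 96 s.
Every other selection either busts 96 s or exceeds an availability limit or fails to beat 789.

789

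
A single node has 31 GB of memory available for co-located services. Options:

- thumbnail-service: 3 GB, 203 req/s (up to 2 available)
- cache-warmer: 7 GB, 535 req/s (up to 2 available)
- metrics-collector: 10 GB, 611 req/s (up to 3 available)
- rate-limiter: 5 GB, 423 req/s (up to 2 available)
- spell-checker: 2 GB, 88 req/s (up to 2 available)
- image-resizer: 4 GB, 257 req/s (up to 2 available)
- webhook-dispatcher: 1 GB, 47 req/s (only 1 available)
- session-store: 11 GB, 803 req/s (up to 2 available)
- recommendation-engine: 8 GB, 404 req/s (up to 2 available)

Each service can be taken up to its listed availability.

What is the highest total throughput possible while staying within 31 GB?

2387

Taking the top-ratio services first gives 2×thumbnail-service + 2×cache-warmer + 2×rate-limiter + webhook-dispatcher for 2369 (31 GB).
Replace thumbnail-service and cache-warmer and webhook-dispatcher with session-store: the trade gains 18 net, giving 2387 at 31 GB.
Every other selection either busts 31 GB or exceeds an availability limit or fails to beat 2387.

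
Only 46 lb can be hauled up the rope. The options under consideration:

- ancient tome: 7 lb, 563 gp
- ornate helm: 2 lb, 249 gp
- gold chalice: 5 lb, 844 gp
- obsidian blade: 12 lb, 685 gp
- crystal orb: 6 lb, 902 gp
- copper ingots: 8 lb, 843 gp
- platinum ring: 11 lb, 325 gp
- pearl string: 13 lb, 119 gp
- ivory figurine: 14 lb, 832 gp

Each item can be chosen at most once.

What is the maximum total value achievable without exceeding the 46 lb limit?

4233

Ranking by ratio (value/lb): gold chalice 168.80, crystal orb 150.33, ornate helm 124.50, copper ingots 105.38.
Taking ancient tome + ornate helm + gold chalice + crystal orb + copper ingots + ivory figurine: 42 lb used, 4233 in value.
Next best is gold chalice + obsidian blade + crystal orb + copper ingots + ivory figurine at 4106 (45 lb) — short by 127.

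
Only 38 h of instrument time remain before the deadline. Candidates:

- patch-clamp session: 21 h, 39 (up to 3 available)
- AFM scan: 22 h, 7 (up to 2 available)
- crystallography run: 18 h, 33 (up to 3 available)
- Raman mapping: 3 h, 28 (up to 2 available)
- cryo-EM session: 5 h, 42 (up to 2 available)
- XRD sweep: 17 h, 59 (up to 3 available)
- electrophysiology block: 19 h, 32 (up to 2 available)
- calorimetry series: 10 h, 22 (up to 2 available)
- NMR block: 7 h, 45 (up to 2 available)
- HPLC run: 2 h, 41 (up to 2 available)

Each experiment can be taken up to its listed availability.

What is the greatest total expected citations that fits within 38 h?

Density check — HPLC run 20.50, Raman mapping 9.33, cryo-EM session 8.40, NMR block 6.43 are the best per h.
Taking 2×Raman mapping + 2×cryo-EM session + 2×NMR block + 2×HPLC run: 34 h used, 312 in expected citations.
The spare 4 h is too small for any remaining experiment, and no exchange beats 312.

312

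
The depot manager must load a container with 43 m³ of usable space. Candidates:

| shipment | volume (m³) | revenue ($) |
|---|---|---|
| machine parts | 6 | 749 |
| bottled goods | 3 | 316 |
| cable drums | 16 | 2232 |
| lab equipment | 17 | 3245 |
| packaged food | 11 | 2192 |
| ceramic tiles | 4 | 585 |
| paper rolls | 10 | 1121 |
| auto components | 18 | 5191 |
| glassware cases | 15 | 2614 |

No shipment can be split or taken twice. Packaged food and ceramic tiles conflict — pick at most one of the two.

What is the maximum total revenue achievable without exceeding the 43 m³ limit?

Bottled goods + lab equipment + ceramic tiles + auto components uses 42 of the 43 m³ and totals 9337.
Nothing else feasible within 43 m³ beats 9337.

9337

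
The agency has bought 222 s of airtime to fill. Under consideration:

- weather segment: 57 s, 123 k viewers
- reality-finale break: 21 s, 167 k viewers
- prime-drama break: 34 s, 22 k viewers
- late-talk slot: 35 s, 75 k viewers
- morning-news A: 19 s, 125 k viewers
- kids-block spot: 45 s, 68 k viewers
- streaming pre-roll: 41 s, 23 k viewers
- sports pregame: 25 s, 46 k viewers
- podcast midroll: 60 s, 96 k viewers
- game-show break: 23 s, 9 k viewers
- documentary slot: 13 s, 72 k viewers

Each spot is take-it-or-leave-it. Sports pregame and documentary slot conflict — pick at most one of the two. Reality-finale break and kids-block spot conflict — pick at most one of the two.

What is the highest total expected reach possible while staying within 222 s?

658

Density check — reality-finale break 7.95, morning-news A 6.58, documentary slot 5.54, weather segment 2.16 are the best per s.
Weather segment + reality-finale break + late-talk slot + morning-news A + podcast midroll + documentary slot uses 205 of the 222 s and totals 658.
Runner-up weather segment + reality-finale break + late-talk slot + morning-news A + sports pregame + podcast midroll tops out at 632.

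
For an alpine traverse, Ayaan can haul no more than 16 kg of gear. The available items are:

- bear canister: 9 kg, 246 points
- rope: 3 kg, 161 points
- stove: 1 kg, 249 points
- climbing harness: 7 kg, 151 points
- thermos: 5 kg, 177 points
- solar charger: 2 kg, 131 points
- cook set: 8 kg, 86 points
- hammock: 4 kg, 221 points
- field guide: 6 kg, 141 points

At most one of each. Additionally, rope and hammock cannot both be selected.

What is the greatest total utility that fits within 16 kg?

Best packing: bear canister + stove + solar charger + hammock — 16 kg, 847 total.
An exhaustive check of the 512 subsets confirms 847.

847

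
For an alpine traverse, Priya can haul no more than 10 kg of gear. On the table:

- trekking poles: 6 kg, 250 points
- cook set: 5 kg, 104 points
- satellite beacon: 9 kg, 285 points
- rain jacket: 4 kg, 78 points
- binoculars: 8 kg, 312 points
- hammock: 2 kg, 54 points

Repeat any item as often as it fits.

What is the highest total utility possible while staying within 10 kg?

Ranking by ratio (utility/kg): trekking poles 41.67, binoculars 39.00, satellite beacon 31.67, hammock 27.00.
Taking the top-ratio items first gives trekking poles + 2×hammock for 358 (10 kg).
The 8 kg tied up in trekking poles and hammock is better spent on binoculars — total rises to 366 (10 kg).

366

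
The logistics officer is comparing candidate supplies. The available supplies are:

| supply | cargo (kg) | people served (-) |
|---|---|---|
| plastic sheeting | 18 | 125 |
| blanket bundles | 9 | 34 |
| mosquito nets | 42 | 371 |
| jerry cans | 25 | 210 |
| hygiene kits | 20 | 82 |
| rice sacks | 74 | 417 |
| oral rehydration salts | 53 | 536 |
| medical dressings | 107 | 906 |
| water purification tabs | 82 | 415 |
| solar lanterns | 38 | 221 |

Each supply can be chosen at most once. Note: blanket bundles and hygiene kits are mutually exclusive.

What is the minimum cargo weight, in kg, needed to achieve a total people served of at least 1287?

158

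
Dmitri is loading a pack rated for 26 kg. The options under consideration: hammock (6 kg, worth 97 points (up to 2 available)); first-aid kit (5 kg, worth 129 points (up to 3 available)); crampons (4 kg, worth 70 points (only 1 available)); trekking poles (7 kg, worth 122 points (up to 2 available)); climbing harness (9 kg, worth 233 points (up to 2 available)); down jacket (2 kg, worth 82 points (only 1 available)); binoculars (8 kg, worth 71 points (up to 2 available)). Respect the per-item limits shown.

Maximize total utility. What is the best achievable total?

702

A density-first pass picks first-aid kit + 2×climbing harness + down jacket — 677 at 25 kg.
Replace climbing harness with 2×first-aid kit: the trade gains 25 net, giving 702 at 26 kg.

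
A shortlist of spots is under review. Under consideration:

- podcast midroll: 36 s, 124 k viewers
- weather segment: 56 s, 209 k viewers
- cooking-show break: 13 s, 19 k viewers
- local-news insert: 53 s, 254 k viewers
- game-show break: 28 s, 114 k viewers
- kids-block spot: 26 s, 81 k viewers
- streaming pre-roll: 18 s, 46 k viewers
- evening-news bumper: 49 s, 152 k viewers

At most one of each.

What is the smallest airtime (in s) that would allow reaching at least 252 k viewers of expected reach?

Look for the lowest-airtime combination reaching 252.
local-news insert reaches 254 using 53 s.
Below 53 s the best achievable stays under 252.

53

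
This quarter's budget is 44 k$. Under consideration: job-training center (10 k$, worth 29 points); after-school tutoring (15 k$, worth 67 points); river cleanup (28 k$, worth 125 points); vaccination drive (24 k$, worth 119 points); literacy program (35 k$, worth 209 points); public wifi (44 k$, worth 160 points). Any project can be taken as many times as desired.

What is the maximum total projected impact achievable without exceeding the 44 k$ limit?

The ratio ordering already packs tightly: literacy program, 35 k$, 209.
That's the maximum — no swap from here does better than 209.

209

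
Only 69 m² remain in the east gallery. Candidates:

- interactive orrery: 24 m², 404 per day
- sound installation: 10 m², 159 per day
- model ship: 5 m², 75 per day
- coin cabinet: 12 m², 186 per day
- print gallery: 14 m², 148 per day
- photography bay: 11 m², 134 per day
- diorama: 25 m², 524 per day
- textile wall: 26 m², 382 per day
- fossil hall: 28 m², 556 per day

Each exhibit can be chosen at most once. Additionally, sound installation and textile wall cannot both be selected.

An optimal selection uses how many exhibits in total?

4

Optimal total is 1314.
One optimal bundle: sound installation + model ship + diorama + fossil hall (68 m²).
All optima have 4 exhibits.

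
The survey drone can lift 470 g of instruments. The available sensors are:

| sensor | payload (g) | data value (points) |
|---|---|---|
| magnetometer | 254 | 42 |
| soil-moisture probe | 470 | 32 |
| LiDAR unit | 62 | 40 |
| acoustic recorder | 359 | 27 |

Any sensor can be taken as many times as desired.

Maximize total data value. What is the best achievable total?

280

The ratio ordering already packs tightly: 7×LiDAR unit, 434 g, 280.
Nothing else within 470 g beats 280.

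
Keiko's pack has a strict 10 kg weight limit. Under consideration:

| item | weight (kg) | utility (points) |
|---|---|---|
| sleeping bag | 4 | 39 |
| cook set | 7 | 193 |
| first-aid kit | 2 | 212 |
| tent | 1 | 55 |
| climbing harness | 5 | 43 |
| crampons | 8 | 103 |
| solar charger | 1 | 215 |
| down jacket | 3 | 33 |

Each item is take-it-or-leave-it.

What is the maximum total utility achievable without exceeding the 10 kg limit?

620

Taking the top-ratio items first gives first-aid kit + tent + solar charger + down jacket for 515 (7 kg).
The 4 kg tied up in tent and down jacket is better spent on cook set — total rises to 620 (10 kg).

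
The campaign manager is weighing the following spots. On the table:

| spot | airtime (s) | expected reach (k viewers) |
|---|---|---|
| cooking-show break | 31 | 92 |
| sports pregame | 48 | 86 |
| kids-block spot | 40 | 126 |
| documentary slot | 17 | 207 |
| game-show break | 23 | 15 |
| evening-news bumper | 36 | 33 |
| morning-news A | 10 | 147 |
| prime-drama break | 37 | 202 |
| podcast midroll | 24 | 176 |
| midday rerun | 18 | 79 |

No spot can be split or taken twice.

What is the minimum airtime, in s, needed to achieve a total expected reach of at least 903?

137

Need the lightest bundle worth ≥ 903.
cooking-show break + documentary slot + morning-news A + prime-drama break + podcast midroll + midday rerun reaches 903 using 137 s.
Below 137 s the best achievable stays under 903.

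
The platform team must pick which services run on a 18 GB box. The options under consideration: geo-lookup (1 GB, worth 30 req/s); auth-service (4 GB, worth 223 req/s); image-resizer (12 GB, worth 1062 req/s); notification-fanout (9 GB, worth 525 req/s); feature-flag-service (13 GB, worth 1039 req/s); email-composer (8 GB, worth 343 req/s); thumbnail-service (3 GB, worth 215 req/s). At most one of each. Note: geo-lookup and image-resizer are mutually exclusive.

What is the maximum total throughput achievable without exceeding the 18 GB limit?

Best packing: geo-lookup + auth-service + feature-flag-service — 18 GB, 1292 total.
Runner-up auth-service + image-resizer tops out at 1285.

1292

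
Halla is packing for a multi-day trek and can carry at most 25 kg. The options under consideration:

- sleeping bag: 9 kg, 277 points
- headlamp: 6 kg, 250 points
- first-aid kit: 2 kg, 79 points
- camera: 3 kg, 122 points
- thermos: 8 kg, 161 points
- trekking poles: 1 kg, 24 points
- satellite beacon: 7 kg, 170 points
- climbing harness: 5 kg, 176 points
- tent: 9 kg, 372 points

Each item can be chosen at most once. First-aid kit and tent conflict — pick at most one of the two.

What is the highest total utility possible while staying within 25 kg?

Best packing: headlamp + camera + trekking poles + climbing harness + tent — 24 kg, 944 total.
Nothing else feasible within 25 kg beats 944.

944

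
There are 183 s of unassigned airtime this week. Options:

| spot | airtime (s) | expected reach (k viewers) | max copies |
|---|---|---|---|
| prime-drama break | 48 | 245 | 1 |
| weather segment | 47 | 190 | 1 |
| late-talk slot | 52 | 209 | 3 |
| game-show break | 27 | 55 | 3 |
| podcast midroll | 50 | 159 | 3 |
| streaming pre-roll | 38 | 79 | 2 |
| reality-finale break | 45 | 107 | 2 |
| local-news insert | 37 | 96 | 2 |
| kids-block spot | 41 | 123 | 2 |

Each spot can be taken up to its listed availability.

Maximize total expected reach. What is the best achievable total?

Taking the top-ratio spots first gives prime-drama break + weather segment + late-talk slot + game-show break for 699 (174 s).
Replace weather segment with late-talk slot: the trade gains 19 net, giving 718 at 179 s.
Every other selection either busts 183 s or exceeds an availability limit or fails to beat 718.

718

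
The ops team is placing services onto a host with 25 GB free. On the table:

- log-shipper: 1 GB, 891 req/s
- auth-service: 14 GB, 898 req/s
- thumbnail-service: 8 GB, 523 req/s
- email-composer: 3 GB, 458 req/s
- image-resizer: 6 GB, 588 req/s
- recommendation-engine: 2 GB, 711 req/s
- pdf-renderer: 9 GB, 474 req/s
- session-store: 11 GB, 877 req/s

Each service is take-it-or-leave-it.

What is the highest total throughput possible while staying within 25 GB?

3525

Density check — log-shipper 891.00, recommendation-engine 355.50, email-composer 152.67 are the best per GB.
The ratio ordering already packs tightly: log-shipper + email-composer + image-resizer + recommendation-engine + session-store, 23 GB, 3525.
That's the maximum — no swap from here does better than 3525.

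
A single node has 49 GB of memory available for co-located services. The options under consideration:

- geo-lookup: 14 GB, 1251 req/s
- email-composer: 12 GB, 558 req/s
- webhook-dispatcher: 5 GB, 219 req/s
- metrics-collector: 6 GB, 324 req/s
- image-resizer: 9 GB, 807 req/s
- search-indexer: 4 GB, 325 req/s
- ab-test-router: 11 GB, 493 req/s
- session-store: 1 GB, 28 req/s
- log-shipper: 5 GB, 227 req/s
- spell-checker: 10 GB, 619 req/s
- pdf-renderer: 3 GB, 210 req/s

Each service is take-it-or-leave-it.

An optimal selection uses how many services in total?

7

Best achievable throughput is 3581.
For example geo-lookup + metrics-collector + image-resizer + search-indexer + session-store + log-shipper + spell-checker achieves it, using 49 GB.
All optima have 7 services.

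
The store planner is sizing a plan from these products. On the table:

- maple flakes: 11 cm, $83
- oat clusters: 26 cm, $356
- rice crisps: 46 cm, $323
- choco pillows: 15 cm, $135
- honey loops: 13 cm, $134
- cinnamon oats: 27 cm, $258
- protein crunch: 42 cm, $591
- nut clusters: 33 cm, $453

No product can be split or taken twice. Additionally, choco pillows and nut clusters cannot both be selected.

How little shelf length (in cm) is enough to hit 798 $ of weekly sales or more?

Look for the lowest-shelf combination reaching 798.
Taking oat clusters + nut clusters gives 809 (≥ 798) for 59 cm.
No combination under 59 cm hits 798.

59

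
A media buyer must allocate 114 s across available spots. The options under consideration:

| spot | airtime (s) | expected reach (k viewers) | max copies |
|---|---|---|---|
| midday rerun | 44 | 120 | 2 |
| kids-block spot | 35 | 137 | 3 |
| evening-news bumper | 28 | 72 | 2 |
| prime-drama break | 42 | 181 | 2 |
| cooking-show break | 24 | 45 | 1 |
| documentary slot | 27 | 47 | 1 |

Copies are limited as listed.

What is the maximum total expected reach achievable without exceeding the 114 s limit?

455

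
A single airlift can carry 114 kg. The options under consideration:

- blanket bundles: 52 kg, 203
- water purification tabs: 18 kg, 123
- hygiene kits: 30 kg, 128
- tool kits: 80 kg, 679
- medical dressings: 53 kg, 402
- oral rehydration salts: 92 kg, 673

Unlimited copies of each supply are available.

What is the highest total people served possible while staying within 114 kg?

807

By people served per kg: tool kits 8.49, medical dressings 7.58, oral rehydration salts 7.32, water purification tabs 6.83 lead.
A density-first pass picks water purification tabs + tool kits — 802 at 98 kg.
Replace water purification tabs with hygiene kits: the trade gains 5 net, giving 807 at 110 kg.
No other feasible combination exceeds 807.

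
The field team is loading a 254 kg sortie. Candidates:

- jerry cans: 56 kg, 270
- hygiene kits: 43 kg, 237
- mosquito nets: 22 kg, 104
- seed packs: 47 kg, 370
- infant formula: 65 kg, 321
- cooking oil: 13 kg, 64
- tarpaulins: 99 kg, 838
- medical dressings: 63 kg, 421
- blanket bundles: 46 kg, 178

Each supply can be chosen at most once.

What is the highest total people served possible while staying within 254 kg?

1866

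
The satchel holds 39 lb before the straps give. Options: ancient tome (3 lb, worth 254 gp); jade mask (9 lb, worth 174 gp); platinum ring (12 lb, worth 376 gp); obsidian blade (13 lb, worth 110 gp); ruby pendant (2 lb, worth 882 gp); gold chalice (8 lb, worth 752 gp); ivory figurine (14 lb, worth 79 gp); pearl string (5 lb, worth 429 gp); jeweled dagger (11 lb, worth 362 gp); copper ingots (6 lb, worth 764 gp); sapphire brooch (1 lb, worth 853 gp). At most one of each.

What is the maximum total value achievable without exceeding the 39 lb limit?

Taking the top-ratio items first gives ancient tome + ruby pendant + gold chalice + pearl string + jeweled dagger + copper ingots + sapphire brooch for 4296 (36 lb).
Replace jeweled dagger with platinum ring: the trade gains 14 net, giving 4310 at 37 lb.
The spare 2 lb is too small for any remaining item, and no exchange beats 4310.

4310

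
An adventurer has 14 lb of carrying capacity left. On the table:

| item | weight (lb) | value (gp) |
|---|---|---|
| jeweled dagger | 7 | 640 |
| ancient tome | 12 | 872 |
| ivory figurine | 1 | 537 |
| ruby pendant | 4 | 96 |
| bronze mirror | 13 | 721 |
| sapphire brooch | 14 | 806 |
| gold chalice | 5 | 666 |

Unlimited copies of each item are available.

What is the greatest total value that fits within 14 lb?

7518

Ranking by ratio (value/lb): ivory figurine 537.00, gold chalice 133.20, jeweled dagger 91.43.
The ratio ordering already packs tightly: 14×ivory figurine, 14 lb, 7518.
Nothing else within 14 lb beats 7518.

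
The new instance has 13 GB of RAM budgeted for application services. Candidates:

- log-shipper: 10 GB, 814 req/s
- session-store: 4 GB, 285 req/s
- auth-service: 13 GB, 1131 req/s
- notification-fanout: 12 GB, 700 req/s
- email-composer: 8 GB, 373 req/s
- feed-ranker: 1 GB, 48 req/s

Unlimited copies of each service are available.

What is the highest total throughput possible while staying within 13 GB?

1131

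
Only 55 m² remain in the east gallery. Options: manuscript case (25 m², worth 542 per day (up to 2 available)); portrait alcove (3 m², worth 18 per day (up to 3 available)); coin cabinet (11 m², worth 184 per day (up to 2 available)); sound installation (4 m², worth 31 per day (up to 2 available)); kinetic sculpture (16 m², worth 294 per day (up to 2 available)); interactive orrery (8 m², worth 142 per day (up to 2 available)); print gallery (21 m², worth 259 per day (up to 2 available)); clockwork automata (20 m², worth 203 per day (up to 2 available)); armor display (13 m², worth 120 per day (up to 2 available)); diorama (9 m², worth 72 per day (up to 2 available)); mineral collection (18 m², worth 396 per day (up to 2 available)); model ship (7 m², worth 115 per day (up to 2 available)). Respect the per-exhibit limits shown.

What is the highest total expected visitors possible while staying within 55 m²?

Taking the top-ratio exhibits first gives portrait alcove + kinetic sculpture + 2×mineral collection for 1104 (55 m²).
Reworking the packing: manuscript case + coin cabinet + mineral collection uses 54 m² and improves the total to 1122.

1122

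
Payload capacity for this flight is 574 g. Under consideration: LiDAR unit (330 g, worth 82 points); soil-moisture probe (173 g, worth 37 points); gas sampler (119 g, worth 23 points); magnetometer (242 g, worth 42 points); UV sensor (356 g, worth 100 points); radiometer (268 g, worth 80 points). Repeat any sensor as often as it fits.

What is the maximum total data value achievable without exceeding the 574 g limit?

The ratio ordering already packs tightly: 2×radiometer, 536 g, 160.
The spare 38 g is too small for any remaining sensor, and no exchange beats 160.

160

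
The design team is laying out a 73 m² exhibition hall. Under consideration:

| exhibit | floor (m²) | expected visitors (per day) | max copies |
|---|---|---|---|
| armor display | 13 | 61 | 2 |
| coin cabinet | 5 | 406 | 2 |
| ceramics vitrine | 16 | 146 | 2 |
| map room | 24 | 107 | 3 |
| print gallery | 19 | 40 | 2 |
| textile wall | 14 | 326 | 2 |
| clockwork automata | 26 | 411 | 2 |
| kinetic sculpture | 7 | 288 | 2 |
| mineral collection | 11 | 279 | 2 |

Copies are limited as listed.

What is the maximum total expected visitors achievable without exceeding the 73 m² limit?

2357

Ranking by ratio (expected visitors/m²): coin cabinet 81.20, kinetic sculpture 41.14, mineral collection 25.36, textile wall 23.29.
A density-first pass picks armor display + 2×coin cabinet + textile wall + 2×kinetic sculpture + 2×mineral collection — 2333 at 73 m².
Replace armor display and textile wall with clockwork automata: the trade gains 24 net, giving 2357 at 72 m².
Nothing else within 73 m² beats 2357.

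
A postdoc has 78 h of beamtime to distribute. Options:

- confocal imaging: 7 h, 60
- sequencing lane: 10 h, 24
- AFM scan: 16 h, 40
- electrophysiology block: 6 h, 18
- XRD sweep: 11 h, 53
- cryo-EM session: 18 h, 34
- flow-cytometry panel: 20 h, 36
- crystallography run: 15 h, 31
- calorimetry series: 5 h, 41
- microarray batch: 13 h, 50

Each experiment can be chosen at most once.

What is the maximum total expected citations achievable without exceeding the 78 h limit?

299

Greedy by ratio would take confocal imaging + sequencing lane + AFM scan + electrophysiology block + XRD sweep + calorimetry series + microarray batch: 68 h used, total 286.
Replace electrophysiology block with crystallography run: the trade gains 13 net, giving 299 at 77 h.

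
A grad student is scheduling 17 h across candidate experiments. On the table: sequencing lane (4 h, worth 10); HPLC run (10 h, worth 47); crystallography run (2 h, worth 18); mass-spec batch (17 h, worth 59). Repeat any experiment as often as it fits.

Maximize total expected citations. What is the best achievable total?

144

Density check — crystallography run 9.00, HPLC run 4.70, mass-spec batch 3.47 are the best per h.
The ratio ordering already packs tightly: 8×crystallography run, 16 h, 144.
Every other selection either busts 17 h or fails to beat 144.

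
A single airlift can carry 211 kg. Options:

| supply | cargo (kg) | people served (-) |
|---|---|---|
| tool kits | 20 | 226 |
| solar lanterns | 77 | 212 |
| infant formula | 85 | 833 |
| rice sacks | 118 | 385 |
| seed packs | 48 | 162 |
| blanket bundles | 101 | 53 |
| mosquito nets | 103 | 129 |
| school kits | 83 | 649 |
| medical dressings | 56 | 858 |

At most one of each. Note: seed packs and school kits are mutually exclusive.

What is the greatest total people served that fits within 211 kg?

2079

Taking tool kits + infant formula + seed packs + medical dressings: 209 kg used, 2079 in people served.
An exhaustive check of the 512 subsets confirms 2079.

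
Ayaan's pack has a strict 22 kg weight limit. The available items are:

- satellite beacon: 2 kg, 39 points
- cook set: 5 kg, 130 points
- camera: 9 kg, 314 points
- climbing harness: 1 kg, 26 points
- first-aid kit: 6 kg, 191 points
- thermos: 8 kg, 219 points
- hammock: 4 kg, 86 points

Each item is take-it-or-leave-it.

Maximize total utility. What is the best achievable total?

674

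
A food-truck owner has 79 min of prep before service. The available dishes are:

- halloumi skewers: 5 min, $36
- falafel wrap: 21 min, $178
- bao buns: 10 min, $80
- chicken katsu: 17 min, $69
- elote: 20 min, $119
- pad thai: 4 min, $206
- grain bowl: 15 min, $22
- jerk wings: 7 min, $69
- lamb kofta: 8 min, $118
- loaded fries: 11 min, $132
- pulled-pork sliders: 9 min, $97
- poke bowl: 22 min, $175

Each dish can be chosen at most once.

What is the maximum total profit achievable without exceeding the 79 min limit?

Halloumi skewers + falafel wrap + bao buns + pad thai + jerk wings + lamb kofta + loaded fries + pulled-pork sliders uses 75 of the 79 min and totals 916.

916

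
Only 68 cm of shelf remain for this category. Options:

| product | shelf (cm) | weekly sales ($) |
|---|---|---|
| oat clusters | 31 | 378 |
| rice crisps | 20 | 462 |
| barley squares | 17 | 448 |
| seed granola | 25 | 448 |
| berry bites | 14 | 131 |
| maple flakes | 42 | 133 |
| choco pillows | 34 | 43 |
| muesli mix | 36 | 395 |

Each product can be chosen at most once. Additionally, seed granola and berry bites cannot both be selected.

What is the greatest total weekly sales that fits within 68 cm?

The ratio ordering already packs tightly: rice crisps + barley squares + seed granola, 62 cm, 1358.

1358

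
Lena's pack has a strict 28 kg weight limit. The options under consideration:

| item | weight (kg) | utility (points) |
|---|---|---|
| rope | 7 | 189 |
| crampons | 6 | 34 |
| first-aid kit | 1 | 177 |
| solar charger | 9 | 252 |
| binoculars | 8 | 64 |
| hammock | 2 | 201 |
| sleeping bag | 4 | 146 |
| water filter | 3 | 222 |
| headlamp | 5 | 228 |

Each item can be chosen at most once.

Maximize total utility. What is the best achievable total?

1269

Density check — first-aid kit 177.00, hammock 100.50, water filter 74.00 are the best per kg.
Taking the top-ratio items first gives first-aid kit + solar charger + hammock + sleeping bag + water filter + headlamp for 1226 (24 kg).
Dropping sleeping bag frees 4 kg; slotting in rope (7 kg) lifts the total to 1269 at 27 kg.
Every other selection either busts 28 kg or fails to beat 1269.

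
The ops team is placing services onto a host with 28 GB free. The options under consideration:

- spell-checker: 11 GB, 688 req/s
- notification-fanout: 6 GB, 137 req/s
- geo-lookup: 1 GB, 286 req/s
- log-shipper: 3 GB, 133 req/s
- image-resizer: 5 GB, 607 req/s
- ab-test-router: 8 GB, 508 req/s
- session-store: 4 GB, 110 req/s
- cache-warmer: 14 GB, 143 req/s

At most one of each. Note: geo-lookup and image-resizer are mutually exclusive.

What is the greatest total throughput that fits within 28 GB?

1936

Spell-checker + log-shipper + image-resizer + ab-test-router uses 27 of the 28 GB and totals 1936.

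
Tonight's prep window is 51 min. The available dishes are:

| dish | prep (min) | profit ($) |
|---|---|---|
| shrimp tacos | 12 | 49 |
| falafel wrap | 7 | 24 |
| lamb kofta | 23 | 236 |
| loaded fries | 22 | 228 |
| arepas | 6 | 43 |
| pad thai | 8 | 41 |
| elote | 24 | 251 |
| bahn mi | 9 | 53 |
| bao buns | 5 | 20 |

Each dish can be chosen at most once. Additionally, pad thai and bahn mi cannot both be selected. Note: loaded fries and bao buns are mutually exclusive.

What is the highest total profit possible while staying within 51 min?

507

Density check — elote 10.46, loaded fries 10.36, lamb kofta 10.26 are the best per min.
Lamb kofta + loaded fries + arepas uses 51 of the 51 min and totals 507.
Runner-up lamb kofta + elote tops out at 487.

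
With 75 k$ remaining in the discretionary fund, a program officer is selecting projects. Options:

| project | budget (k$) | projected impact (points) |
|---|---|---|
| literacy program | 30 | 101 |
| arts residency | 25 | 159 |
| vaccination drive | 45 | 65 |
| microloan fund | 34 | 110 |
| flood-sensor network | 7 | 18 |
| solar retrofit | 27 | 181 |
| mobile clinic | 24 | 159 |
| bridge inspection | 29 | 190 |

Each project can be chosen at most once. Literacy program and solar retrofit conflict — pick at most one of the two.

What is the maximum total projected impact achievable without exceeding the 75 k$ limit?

389

Greedy by ratio would take flood-sensor network + solar retrofit + mobile clinic: 58 k$ used, total 358.
Dropping mobile clinic frees 24 k$; slotting in bridge inspection (29 k$) lifts the total to 389 at 63 k$.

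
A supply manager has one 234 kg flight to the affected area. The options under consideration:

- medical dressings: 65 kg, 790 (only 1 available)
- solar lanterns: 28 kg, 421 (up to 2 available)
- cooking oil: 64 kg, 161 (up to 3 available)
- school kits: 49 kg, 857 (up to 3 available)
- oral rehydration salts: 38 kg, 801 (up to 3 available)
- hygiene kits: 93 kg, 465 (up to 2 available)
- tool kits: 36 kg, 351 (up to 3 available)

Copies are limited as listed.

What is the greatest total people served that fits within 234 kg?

A density-first pass picks 2×school kits + 3×oral rehydration salts — 4117 at 212 kg.
The 38 kg tied up in oral rehydration salts is better spent on school kits — total rises to 4173 (223 kg).
Nothing else within 234 kg beats 4173.

4173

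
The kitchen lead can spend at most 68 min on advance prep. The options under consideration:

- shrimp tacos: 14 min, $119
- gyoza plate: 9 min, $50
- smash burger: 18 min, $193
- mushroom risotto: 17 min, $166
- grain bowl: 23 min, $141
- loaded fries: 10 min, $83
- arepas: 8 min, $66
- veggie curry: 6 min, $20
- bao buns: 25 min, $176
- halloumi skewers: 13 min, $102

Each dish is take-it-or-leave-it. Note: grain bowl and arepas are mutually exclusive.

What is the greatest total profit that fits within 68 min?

627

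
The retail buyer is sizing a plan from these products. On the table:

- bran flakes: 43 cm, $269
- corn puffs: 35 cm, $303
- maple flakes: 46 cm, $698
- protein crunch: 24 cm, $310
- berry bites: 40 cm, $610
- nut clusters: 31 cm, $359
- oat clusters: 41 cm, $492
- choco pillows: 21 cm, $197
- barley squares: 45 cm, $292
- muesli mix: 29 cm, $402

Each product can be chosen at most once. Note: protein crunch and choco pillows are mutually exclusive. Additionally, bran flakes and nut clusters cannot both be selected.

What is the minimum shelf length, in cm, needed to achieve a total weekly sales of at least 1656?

115

Minimise cm subject to total weekly sales ≥ 1656.
maple flakes + berry bites + muesli mix: 1710 weekly sales at 115 cm.
No combination under 115 cm hits 1656.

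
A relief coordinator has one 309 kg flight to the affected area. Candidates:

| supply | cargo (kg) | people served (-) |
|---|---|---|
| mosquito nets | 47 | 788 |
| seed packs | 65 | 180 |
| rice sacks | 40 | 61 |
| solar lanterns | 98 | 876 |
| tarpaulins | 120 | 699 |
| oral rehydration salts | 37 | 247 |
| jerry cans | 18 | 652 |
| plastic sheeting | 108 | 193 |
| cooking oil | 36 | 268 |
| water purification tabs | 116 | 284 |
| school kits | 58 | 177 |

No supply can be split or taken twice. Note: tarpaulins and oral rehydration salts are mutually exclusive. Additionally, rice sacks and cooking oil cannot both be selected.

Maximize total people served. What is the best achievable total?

3015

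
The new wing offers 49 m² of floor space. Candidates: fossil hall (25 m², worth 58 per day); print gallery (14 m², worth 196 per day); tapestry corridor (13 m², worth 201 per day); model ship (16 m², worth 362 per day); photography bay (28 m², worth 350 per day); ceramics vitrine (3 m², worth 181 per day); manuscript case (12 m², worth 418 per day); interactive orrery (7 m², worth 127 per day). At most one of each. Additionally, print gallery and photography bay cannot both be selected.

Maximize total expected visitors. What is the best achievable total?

Filling by ratio: model ship + ceramics vitrine + manuscript case + interactive orrery for 1088, with 11 m² left unused.
The 7 m² tied up in interactive orrery is better spent on tapestry corridor — total rises to 1162 (44 m²).
Next best is print gallery + model ship + ceramics vitrine + manuscript case at 1157 (45 m²) — short by 5.

1162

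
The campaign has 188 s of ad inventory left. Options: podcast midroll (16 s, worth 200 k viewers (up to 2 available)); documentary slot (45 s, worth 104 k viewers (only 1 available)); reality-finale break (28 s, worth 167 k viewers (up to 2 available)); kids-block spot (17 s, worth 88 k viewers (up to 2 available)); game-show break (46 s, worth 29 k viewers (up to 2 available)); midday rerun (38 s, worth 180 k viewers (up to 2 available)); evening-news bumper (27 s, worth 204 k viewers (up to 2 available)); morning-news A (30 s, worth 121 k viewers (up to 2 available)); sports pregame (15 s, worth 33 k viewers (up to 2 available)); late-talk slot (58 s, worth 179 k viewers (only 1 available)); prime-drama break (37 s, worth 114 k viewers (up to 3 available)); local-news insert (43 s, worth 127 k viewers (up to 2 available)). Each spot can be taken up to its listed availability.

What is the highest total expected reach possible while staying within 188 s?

1331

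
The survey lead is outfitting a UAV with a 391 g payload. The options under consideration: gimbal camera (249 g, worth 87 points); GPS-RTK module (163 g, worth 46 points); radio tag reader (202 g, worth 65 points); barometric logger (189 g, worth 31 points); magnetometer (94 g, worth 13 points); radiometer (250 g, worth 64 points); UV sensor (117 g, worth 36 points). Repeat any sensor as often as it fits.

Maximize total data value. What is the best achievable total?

123

Density check — gimbal camera 0.35, radio tag reader 0.32, UV sensor 0.31 are the best per g.
The ratio ordering already packs tightly: gimbal camera + UV sensor, 366 g, 123.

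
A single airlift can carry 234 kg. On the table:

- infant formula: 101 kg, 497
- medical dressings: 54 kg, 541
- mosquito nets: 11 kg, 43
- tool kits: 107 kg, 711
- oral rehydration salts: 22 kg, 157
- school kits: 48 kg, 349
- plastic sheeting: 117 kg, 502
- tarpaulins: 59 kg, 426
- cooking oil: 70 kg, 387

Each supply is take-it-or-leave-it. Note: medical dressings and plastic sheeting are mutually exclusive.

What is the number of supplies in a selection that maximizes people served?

4

Optimal total is 1758.
medical dressings + tool kits + oral rehydration salts + school kits hits 1758 at 231 kg.
All optima have 4 supplies.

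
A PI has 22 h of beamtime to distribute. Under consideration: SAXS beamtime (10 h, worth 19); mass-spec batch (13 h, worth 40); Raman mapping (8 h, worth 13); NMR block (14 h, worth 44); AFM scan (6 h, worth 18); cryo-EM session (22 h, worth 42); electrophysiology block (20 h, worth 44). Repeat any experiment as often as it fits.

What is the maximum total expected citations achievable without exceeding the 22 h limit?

Ranking by ratio (expected citations/h): NMR block 3.14, mass-spec batch 3.08, AFM scan 3.00, electrophysiology block 2.20.
NMR block + AFM scan uses 20 of the 22 h and totals 62.
That's the maximum — no swap from here does better than 62.

62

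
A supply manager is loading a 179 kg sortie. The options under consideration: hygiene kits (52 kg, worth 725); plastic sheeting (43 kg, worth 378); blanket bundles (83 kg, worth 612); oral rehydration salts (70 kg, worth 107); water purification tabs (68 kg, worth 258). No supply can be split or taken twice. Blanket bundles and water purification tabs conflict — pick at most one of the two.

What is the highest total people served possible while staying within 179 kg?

1715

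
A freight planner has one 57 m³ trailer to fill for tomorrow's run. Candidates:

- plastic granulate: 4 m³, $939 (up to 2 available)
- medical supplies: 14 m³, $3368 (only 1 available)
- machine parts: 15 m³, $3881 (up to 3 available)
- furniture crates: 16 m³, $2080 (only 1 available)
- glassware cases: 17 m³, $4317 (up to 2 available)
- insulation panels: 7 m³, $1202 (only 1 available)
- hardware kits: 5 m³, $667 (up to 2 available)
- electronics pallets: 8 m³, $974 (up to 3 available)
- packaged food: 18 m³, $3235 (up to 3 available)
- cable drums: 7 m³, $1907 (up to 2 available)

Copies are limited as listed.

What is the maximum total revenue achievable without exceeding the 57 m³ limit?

Ranking by ratio (revenue/m³): cable drums 272.43, machine parts 258.73, glassware cases 253.94, medical supplies 240.57.
A density-first pass picks 2×plastic granulate + 2×machine parts + hardware kits + 2×cable drums — 14121 at 57 m³.
Replace plastic granulate and hardware kits and cable drums with machine parts: the trade gains 368 net, giving 14489 at 56 m³.

14489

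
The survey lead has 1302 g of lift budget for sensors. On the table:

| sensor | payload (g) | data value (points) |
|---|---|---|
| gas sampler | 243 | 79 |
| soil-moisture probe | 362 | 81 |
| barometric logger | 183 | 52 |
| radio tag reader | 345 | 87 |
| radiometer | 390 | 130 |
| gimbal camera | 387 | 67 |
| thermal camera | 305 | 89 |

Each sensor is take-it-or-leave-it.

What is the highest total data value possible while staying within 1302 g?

385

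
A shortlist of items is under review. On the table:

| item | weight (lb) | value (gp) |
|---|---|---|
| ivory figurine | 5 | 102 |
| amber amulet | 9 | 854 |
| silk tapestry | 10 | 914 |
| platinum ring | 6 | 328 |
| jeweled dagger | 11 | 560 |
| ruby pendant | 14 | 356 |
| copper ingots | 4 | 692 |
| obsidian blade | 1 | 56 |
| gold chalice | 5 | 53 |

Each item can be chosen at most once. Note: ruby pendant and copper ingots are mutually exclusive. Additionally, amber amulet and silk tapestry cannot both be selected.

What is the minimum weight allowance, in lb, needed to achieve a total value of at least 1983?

Need the lightest bundle worth ≥ 1983.
silk tapestry + platinum ring + copper ingots + obsidian blade reaches 1990 using 21 lb.
Any bundle with less than 21 lb falls short of 1983.

21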